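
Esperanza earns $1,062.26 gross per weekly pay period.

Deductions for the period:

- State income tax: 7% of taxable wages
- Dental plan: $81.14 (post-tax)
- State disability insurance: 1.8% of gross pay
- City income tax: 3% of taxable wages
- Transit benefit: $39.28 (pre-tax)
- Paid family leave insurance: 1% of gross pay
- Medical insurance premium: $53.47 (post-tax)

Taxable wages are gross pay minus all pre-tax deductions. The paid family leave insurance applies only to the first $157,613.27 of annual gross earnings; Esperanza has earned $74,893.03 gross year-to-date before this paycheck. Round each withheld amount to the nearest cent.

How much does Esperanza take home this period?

$756.33

Transit benefit: $39.28
Taxable wages = $1,062.26 − $39.28 = $1,022.98
City income tax: $1,022.98 × 0.03 = $30.69
State income tax: $1,022.98 × 0.07 = $71.61
State disability insurance: $1,062.26 × 0.018 = $19.12
Paid family leave insurance: cap not yet reached, full $1,062.26 is subject → $1,062.26 × 0.01 = $10.62
Dental plan: $81.14
Medical insurance premium: $53.47
Total deductions = $39.28 + $30.69 + $71.61 + $19.12 + $10.62 + $81.14 + $53.47 = $305.93
Net pay = $1,062.26 − $305.93 = $756.33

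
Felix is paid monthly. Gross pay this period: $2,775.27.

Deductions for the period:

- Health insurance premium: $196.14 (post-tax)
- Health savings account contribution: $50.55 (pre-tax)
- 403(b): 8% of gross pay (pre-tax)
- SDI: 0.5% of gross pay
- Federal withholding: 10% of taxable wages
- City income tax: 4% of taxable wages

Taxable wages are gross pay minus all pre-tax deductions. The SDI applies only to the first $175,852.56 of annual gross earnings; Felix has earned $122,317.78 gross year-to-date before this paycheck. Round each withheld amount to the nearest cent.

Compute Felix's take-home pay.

$1,942.30

Health savings account contribution: $50.55
403(b): $2,775.27 × 0.08 = $222.02
Pre-tax total = $50.55 + $222.02 = $272.57
Taxable wages = $2,775.27 − $272.57 = $2,502.70
Federal withholding: $2,502.70 × 0.1 = $250.27
City income tax: $2,502.70 × 0.04 = $100.11
SDI: cap not yet reached, full $2,775.27 is subject → $2,775.27 × 0.005 = $13.88
Health insurance premium: $196.14
Total deductions = $50.55 + $222.02 + $250.27 + $100.11 + $13.88 + $196.14 = $832.97
Net pay = $2,775.27 − $832.97 = $1,942.30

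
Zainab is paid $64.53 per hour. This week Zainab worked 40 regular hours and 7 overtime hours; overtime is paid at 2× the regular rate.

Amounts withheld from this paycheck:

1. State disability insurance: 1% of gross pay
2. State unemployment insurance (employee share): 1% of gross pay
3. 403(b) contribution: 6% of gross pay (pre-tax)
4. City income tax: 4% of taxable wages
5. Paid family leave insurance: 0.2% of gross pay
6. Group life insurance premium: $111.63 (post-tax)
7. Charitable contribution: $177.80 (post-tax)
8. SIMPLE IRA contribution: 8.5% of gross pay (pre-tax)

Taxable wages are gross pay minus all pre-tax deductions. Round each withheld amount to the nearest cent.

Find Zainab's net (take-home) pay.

$2,494.08

Regular pay: 40 × $64.53 = $2,581.20
Overtime pay: 7 × $64.53 × 2 = $903.42
Gross pay = $2,581.20 + $903.42 = $3,484.62
SIMPLE IRA contribution: $3,484.62 × 0.085 = $296.19
403(b) contribution: $3,484.62 × 0.06 = $209.08
Pre-tax total = $296.19 + $209.08 = $505.27
Taxable wages = $3,484.62 − $505.27 = $2,979.35
City income tax: $2,979.35 × 0.04 = $119.17
State disability insurance: $3,484.62 × 0.01 = $34.85
State unemployment insurance (employee share): $3,484.62 × 0.01 = $34.85
Paid family leave insurance: $3,484.62 × 0.002 = $6.97
Group life insurance premium: $111.63
Charitable contribution: $177.80
Total deductions = $296.19 + $209.08 + $119.17 + $34.85 + $34.85 + $6.97 + $111.63 + $177.80 = $990.54
Net pay = $3,484.62 − $990.54 = $2,494.08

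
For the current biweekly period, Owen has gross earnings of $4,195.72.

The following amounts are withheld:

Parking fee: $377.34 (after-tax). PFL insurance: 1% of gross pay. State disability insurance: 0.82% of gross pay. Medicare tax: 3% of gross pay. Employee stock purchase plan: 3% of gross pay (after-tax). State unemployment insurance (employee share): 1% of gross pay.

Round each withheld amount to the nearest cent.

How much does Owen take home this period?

$3,448.32

Medicare tax: $4,195.72 × 0.03 = $125.87
State unemployment insurance (employee share): $4,195.72 × 0.01 = $41.96
State disability insurance: $4,195.72 × 0.0082 = $34.40
PFL insurance: $4,195.72 × 0.01 = $41.96
Employee stock purchase plan: $4,195.72 × 0.03 = $125.87
Parking fee: $377.34
Total deductions = $125.87 + $41.96 + $34.40 + $41.96 + $125.87 + $377.34 = $747.40
Net pay = $4,195.72 − $747.40 = $3,448.32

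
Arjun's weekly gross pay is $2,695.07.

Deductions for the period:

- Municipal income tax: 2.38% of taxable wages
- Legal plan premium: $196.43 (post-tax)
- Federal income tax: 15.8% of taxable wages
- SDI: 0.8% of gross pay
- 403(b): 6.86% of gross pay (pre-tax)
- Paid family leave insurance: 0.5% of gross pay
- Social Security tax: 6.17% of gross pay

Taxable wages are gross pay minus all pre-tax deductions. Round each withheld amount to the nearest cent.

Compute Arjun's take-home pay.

403(b): $2,695.07 × 0.0686 = $184.88
Taxable wages = $2,695.07 − $184.88 = $2,510.19
Municipal income tax: $2,510.19 × 0.0238 = $59.74
Federal income tax: $2,510.19 × 0.158 = $396.61
SDI: $2,695.07 × 0.008 = $21.56
Paid family leave insurance: $2,695.07 × 0.005 = $13.48
Social Security tax: $2,695.07 × 0.0617 = $166.29
Legal plan premium: $196.43
Total deductions = $184.88 + $59.74 + $396.61 + $21.56 + $13.48 + $166.29 + $196.43 = $1,038.99
Net pay = $2,695.07 − $1,038.99 = $1,656.08

$1,656.08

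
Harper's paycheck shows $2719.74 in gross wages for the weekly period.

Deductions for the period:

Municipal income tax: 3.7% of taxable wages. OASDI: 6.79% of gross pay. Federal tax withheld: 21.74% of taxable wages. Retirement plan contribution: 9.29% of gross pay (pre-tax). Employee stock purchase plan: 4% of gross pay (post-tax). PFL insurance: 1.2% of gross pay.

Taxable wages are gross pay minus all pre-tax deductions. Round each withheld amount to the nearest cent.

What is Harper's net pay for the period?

Retirement plan contribution: $2719.74 × 0.0929 = $252.66
Taxable wages = $2719.74 − $252.66 = $2467.08
Municipal income tax: $2467.08 × 0.037 = $91.28
Federal tax withheld: $2467.08 × 0.2174 = $536.34
PFL insurance: $2719.74 × 0.012 = $32.64
OASDI: $2719.74 × 0.0679 = $184.67
Employee stock purchase plan: $2719.74 × 0.04 = $108.79
Total deductions = $252.66 + $91.28 + $536.34 + $32.64 + $184.67 + $108.79 = $1206.38
Net pay = $2719.74 − $1206.38 = $1513.36

$1513.36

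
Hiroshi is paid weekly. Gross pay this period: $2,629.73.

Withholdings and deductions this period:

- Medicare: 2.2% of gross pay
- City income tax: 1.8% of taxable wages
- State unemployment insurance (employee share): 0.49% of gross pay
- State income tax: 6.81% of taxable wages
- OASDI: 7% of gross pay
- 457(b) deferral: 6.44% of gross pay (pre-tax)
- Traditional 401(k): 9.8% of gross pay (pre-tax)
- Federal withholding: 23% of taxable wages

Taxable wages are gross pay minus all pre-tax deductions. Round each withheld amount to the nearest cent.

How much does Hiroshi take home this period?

457(b) deferral: $2,629.73 × 0.0644 = $169.35
Traditional 401(k): $2,629.73 × 0.098 = $257.71
Pre-tax total = $169.35 + $257.71 = $427.06
Taxable wages = $2,629.73 − $427.06 = $2,202.67
State income tax: $2,202.67 × 0.0681 = $150.00
City income tax: $2,202.67 × 0.018 = $39.65
Federal withholding: $2,202.67 × 0.23 = $506.61
OASDI: $2,629.73 × 0.07 = $184.08
Medicare: $2,629.73 × 0.022 = $57.85
State unemployment insurance (employee share): $2,629.73 × 0.0049 = $12.89
Total deductions = $169.35 + $257.71 + $150.00 + $39.65 + $506.61 + $184.08 + $57.85 + $12.89 = $1,378.14
Net pay = $2,629.73 − $1,378.14 = $1,251.59

$1,251.59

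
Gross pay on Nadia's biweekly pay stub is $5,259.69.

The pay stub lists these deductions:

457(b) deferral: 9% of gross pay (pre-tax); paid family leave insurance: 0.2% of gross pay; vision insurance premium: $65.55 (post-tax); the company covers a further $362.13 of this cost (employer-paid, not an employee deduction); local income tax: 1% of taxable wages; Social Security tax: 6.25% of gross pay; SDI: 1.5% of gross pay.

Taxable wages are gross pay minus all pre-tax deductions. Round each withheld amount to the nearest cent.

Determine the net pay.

457(b) deferral: $5,259.69 × 0.09 = $473.37
Taxable wages = $5,259.69 − $473.37 = $4,786.32
Local income tax: $4,786.32 × 0.01 = $47.86
Paid family leave insurance: $5,259.69 × 0.002 = $10.52
Social Security tax: $5,259.69 × 0.0625 = $328.73
SDI: $5,259.69 × 0.015 = $78.90
Vision insurance premium: $65.55
(Employer's $362.13 toward vision insurance premium is not withheld from the employee.)
Total deductions = $473.37 + $47.86 + $10.52 + $328.73 + $78.90 + $65.55 = $1,004.93
Net pay = $5,259.69 − $1,004.93 = $4,254.76

$4,254.76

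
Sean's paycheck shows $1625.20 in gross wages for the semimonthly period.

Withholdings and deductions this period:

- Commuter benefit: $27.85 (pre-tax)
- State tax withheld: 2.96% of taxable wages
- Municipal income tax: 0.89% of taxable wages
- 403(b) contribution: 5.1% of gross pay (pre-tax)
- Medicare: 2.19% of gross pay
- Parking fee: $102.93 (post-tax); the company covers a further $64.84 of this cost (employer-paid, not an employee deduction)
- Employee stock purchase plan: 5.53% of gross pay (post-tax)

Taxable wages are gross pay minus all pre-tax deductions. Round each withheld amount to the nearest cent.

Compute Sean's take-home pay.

403(b) contribution: $1625.20 × 0.051 = $82.89
Commuter benefit: $27.85
Pre-tax total = $82.89 + $27.85 = $110.74
Taxable wages = $1625.20 − $110.74 = $1514.46
State tax withheld: $1514.46 × 0.0296 = $44.83
Municipal income tax: $1514.46 × 0.0089 = $13.48
Medicare: $1625.20 × 0.0219 = $35.59
Employee stock purchase plan: $1625.20 × 0.0553 = $89.87
Parking fee: $102.93
(Employer's $64.84 toward parking fee is not withheld from the employee.)
Total deductions = $82.89 + $27.85 + $44.83 + $13.48 + $35.59 + $89.87 + $102.93 = $397.44
Net pay = $1625.20 − $397.44 = $1227.76

$1227.76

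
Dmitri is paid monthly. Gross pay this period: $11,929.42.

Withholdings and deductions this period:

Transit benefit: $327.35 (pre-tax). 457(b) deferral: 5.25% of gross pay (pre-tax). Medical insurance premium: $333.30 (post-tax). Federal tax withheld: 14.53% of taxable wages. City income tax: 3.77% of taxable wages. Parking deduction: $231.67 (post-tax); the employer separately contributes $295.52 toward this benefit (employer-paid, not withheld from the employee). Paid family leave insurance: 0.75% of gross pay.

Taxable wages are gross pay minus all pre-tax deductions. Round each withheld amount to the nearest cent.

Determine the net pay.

Transit benefit: $327.35
457(b) deferral: $11,929.42 × 0.0525 = $626.29
Pre-tax total = $327.35 + $626.29 = $953.64
Taxable wages = $11,929.42 − $953.64 = $10,975.78
City income tax: $10,975.78 × 0.0377 = $413.79
Federal tax withheld: $10,975.78 × 0.1453 = $1,594.78
Paid family leave insurance: $11,929.42 × 0.0075 = $89.47
Parking deduction: $231.67
Medical insurance premium: $333.30
(Employer's $295.52 toward parking deduction is not withheld from the employee.)
Total deductions = $327.35 + $626.29 + $413.79 + $1,594.78 + $89.47 + $231.67 + $333.30 = $3,616.65
Net pay = $11,929.42 − $3,616.65 = $8,312.77

$8,312.77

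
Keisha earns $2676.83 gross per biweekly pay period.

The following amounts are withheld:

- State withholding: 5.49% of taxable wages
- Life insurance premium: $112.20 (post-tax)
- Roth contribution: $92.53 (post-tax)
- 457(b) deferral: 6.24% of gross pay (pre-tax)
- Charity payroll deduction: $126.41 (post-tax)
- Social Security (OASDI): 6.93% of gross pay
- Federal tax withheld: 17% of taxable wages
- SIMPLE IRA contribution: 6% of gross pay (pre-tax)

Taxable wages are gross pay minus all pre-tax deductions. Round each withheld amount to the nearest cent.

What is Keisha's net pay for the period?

$1304.22

SIMPLE IRA contribution: $2676.83 × 0.06 = $160.61
457(b) deferral: $2676.83 × 0.0624 = $167.03
Pre-tax total = $160.61 + $167.03 = $327.64
Taxable wages = $2676.83 − $327.64 = $2349.19
Federal tax withheld: $2349.19 × 0.17 = $399.36
State withholding: $2349.19 × 0.0549 = $128.97
Social Security (OASDI): $2676.83 × 0.0693 = $185.50
Roth contribution: $92.53
Life insurance premium: $112.20
Charity payroll deduction: $126.41
Total deductions = $160.61 + $167.03 + $399.36 + $128.97 + $185.50 + $92.53 + $112.20 + $126.41 = $1372.61
Net pay = $2676.83 − $1372.61 = $1304.22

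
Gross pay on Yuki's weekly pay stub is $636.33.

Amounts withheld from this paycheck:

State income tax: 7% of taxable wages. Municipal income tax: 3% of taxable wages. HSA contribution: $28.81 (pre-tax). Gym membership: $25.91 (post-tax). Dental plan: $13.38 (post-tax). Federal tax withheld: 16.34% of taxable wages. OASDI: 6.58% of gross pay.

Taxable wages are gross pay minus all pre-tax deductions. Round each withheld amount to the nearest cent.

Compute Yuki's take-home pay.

$366.33

HSA contribution: $28.81
Taxable wages = $636.33 − $28.81 = $607.52
Federal tax withheld: $607.52 × 0.1634 = $99.27
State income tax: $607.52 × 0.07 = $42.53
Municipal income tax: $607.52 × 0.03 = $18.23
OASDI: $636.33 × 0.0658 = $41.87
Dental plan: $13.38
Gym membership: $25.91
Total deductions = $28.81 + $99.27 + $42.53 + $18.23 + $41.87 + $13.38 + $25.91 = $270.00
Net pay = $636.33 − $270.00 = $366.33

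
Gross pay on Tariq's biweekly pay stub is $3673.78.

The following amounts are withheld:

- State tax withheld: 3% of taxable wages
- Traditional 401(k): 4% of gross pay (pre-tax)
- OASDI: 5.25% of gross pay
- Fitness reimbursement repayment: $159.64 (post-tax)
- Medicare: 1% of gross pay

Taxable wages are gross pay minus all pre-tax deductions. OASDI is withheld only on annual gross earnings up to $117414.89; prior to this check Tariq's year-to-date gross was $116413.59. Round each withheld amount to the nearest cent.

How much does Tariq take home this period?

Traditional 401(k): $3673.78 × 0.04 = $146.95
Taxable wages = $3673.78 − $146.95 = $3526.83
State tax withheld: $3526.83 × 0.03 = $105.80
OASDI: only $117414.89 − $116413.59 = $1001.30 of this check is subject → $1001.30 × 0.0525 = $52.57
Medicare: $3673.78 × 0.01 = $36.74
Fitness reimbursement repayment: $159.64
Total deductions = $146.95 + $105.80 + $52.57 + $36.74 + $159.64 = $501.70
Net pay = $3673.78 − $501.70 = $3172.08

$3172.08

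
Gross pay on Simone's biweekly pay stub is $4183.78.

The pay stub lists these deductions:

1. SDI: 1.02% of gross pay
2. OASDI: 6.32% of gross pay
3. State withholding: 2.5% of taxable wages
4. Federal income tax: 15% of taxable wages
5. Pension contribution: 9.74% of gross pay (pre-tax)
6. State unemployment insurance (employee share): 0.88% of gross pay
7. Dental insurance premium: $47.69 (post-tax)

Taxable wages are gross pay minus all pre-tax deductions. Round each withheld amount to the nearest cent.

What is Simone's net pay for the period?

Pension contribution: $4183.78 × 0.0974 = $407.50
Taxable wages = $4183.78 − $407.50 = $3776.28
State withholding: $3776.28 × 0.025 = $94.41
Federal income tax: $3776.28 × 0.15 = $566.44
OASDI: $4183.78 × 0.0632 = $264.41
State unemployment insurance (employee share): $4183.78 × 0.0088 = $36.82
SDI: $4183.78 × 0.0102 = $42.67
Dental insurance premium: $47.69
Total deductions = $407.50 + $94.41 + $566.44 + $264.41 + $36.82 + $42.67 + $47.69 = $1459.94
Net pay = $4183.78 − $1459.94 = $2723.84

$2723.84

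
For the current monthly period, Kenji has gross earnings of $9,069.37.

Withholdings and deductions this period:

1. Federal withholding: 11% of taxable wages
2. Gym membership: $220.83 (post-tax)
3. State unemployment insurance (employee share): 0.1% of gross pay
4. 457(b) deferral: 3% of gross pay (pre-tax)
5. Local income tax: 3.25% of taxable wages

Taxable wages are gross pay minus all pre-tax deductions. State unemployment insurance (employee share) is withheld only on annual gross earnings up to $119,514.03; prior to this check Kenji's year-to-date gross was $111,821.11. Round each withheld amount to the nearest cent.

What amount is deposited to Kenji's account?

457(b) deferral: $9,069.37 × 0.03 = $272.08
Taxable wages = $9,069.37 − $272.08 = $8,797.29
Federal withholding: $8,797.29 × 0.11 = $967.70
Local income tax: $8,797.29 × 0.0325 = $285.91
State unemployment insurance (employee share): only $119,514.03 − $111,821.11 = $7,692.92 of this check is subject → $7,692.92 × 0.001 = $7.69
Gym membership: $220.83
Total deductions = $272.08 + $967.70 + $285.91 + $7.69 + $220.83 = $1,754.21
Net pay = $9,069.37 − $1,754.21 = $7,315.16

$7,315.16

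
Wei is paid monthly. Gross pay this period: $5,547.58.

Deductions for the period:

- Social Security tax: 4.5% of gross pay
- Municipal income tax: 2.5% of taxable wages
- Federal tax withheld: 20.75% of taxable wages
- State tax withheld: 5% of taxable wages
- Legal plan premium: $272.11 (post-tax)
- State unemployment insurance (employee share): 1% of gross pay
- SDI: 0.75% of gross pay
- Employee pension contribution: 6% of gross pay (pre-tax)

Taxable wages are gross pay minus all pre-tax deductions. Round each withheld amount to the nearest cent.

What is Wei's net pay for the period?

$3,122.72

Employee pension contribution: $5,547.58 × 0.06 = $332.85
Taxable wages = $5,547.58 − $332.85 = $5,214.73
State tax withheld: $5,214.73 × 0.05 = $260.74
Municipal income tax: $5,214.73 × 0.025 = $130.37
Federal tax withheld: $5,214.73 × 0.2075 = $1,082.06
Social Security tax: $5,547.58 × 0.045 = $249.64
SDI: $5,547.58 × 0.0075 = $41.61
State unemployment insurance (employee share): $5,547.58 × 0.01 = $55.48
Legal plan premium: $272.11
Total deductions = $332.85 + $260.74 + $130.37 + $1,082.06 + $249.64 + $41.61 + $55.48 + $272.11 = $2,424.86
Net pay = $5,547.58 − $2,424.86 = $3,122.72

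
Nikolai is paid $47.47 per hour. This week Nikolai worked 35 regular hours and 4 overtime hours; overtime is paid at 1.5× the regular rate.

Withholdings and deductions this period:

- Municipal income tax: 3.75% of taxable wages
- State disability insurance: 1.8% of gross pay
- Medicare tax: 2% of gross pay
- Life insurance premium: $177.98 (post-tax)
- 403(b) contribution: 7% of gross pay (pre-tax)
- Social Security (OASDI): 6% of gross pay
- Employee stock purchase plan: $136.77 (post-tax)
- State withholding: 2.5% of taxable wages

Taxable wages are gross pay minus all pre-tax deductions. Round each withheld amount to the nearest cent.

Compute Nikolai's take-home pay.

$1191.41

Regular pay: 35 × $47.47 = $1661.45
Overtime pay: 4 × $47.47 × 1.5 = $284.82
Gross pay = $1661.45 + $284.82 = $1946.27
403(b) contribution: $1946.27 × 0.07 = $136.24
Taxable wages = $1946.27 − $136.24 = $1810.03
Municipal income tax: $1810.03 × 0.0375 = $67.88
State withholding: $1810.03 × 0.025 = $45.25
Medicare tax: $1946.27 × 0.02 = $38.93
Social Security (OASDI): $1946.27 × 0.06 = $116.78
State disability insurance: $1946.27 × 0.018 = $35.03
Employee stock purchase plan: $136.77
Life insurance premium: $177.98
Total deductions = $136.24 + $67.88 + $45.25 + $38.93 + $116.78 + $35.03 + $136.77 + $177.98 = $754.86
Net pay = $1946.27 − $754.86 = $1191.41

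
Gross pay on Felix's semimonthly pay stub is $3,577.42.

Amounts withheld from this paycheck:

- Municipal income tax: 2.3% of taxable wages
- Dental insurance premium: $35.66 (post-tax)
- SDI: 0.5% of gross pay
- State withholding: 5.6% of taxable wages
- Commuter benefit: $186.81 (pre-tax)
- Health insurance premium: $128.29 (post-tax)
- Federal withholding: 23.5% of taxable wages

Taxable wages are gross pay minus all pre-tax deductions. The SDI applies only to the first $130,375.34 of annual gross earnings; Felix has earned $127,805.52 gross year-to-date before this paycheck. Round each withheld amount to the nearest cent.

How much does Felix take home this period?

Commuter benefit: $186.81
Taxable wages = $3,577.42 − $186.81 = $3,390.61
Municipal income tax: $3,390.61 × 0.023 = $77.98
State withholding: $3,390.61 × 0.056 = $189.87
Federal withholding: $3,390.61 × 0.235 = $796.79
SDI: only $130,375.34 − $127,805.52 = $2,569.82 of this check is subject → $2,569.82 × 0.005 = $12.85
Health insurance premium: $128.29
Dental insurance premium: $35.66
Total deductions = $186.81 + $77.98 + $189.87 + $796.79 + $12.85 + $128.29 + $35.66 = $1,428.25
Net pay = $3,577.42 − $1,428.25 = $2,149.17

$2,149.17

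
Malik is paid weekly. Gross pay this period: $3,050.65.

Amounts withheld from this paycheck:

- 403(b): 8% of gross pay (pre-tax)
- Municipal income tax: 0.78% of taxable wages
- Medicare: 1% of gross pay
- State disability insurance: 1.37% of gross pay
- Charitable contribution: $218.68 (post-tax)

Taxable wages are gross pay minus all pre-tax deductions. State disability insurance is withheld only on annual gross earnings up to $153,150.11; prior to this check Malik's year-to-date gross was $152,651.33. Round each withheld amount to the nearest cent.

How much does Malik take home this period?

403(b): $3,050.65 × 0.08 = $244.05
Taxable wages = $3,050.65 − $244.05 = $2,806.60
Municipal income tax: $2,806.60 × 0.0078 = $21.89
State disability insurance: only $153,150.11 − $152,651.33 = $498.78 of this check is subject → $498.78 × 0.0137 = $6.83
Medicare: $3,050.65 × 0.01 = $30.51
Charitable contribution: $218.68
Total deductions = $244.05 + $21.89 + $6.83 + $30.51 + $218.68 = $521.96
Net pay = $3,050.65 − $521.96 = $2,528.69

$2,528.69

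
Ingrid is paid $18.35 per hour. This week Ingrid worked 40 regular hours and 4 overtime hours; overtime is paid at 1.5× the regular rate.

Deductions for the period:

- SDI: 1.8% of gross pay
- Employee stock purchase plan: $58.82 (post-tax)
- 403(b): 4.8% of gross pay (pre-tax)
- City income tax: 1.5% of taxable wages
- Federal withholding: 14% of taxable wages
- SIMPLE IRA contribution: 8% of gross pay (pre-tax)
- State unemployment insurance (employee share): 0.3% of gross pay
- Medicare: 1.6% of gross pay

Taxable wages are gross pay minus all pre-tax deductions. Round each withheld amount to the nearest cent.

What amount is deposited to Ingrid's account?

Regular pay: 40 × $18.35 = $734.00
Overtime pay: 4 × $18.35 × 1.5 = $110.10
Gross pay = $734.00 + $110.10 = $844.10
403(b): $844.10 × 0.048 = $40.52
SIMPLE IRA contribution: $844.10 × 0.08 = $67.53
Pre-tax total = $40.52 + $67.53 = $108.05
Taxable wages = $844.10 − $108.05 = $736.05
City income tax: $736.05 × 0.015 = $11.04
Federal withholding: $736.05 × 0.14 = $103.05
SDI: $844.10 × 0.018 = $15.19
Medicare: $844.10 × 0.016 = $13.51
State unemployment insurance (employee share): $844.10 × 0.003 = $2.53
Employee stock purchase plan: $58.82
Total deductions = $40.52 + $67.53 + $11.04 + $103.05 + $15.19 + $13.51 + $2.53 + $58.82 = $312.19
Net pay = $844.10 − $312.19 = $531.91

$531.91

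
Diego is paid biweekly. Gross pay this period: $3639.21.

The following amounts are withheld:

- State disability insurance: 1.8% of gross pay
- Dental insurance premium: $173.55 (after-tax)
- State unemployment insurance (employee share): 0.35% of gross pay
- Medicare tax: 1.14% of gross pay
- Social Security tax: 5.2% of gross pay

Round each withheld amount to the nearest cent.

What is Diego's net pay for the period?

$3156.68

Social Security tax: $3639.21 × 0.052 = $189.24
State disability insurance: $3639.21 × 0.018 = $65.51
Medicare tax: $3639.21 × 0.0114 = $41.49
State unemployment insurance (employee share): $3639.21 × 0.0035 = $12.74
Dental insurance premium: $173.55
Total deductions = $189.24 + $65.51 + $41.49 + $12.74 + $173.55 = $482.53
Net pay = $3639.21 − $482.53 = $3156.68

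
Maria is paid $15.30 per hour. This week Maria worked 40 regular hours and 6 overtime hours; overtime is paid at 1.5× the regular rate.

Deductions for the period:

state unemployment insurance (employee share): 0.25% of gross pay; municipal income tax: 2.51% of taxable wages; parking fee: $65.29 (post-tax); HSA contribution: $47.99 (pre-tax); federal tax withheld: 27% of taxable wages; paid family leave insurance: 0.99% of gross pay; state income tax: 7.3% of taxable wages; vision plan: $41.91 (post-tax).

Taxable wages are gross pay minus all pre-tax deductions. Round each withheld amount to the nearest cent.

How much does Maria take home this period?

Regular pay: 40 × $15.30 = $612.00
Overtime pay: 6 × $15.30 × 1.5 = $137.70
Gross pay = $612.00 + $137.70 = $749.70
HSA contribution: $47.99
Taxable wages = $749.70 − $47.99 = $701.71
Municipal income tax: $701.71 × 0.0251 = $17.61
State income tax: $701.71 × 0.073 = $51.22
Federal tax withheld: $701.71 × 0.27 = $189.46
Paid family leave insurance: $749.70 × 0.0099 = $7.42
State unemployment insurance (employee share): $749.70 × 0.0025 = $1.87
Vision plan: $41.91
Parking fee: $65.29
Total deductions = $47.99 + $17.61 + $51.22 + $189.46 + $7.42 + $1.87 + $41.91 + $65.29 = $422.77
Net pay = $749.70 − $422.77 = $326.93

$326.93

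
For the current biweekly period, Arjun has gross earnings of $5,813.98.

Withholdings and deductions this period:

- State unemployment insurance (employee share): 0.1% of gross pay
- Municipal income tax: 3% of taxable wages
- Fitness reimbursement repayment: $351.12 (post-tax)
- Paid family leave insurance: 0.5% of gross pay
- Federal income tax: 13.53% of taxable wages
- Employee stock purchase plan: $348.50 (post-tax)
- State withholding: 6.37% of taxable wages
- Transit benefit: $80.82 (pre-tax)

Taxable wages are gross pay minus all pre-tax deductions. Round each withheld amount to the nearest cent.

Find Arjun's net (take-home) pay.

Transit benefit: $80.82
Taxable wages = $5,813.98 − $80.82 = $5,733.16
Municipal income tax: $5,733.16 × 0.03 = $171.99
State withholding: $5,733.16 × 0.0637 = $365.20
Federal income tax: $5,733.16 × 0.1353 = $775.70
Paid family leave insurance: $5,813.98 × 0.005 = $29.07
State unemployment insurance (employee share): $5,813.98 × 0.001 = $5.81
Employee stock purchase plan: $348.50
Fitness reimbursement repayment: $351.12
Total deductions = $80.82 + $171.99 + $365.20 + $775.70 + $29.07 + $5.81 + $348.50 + $351.12 = $2,128.21
Net pay = $5,813.98 − $2,128.21 = $3,685.77

$3,685.77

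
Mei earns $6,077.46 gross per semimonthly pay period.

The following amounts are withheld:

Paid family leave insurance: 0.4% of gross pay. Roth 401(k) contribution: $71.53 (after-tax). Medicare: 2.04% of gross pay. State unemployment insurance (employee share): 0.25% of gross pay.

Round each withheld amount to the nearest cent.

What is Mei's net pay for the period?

$5,842.45

State unemployment insurance (employee share): $6,077.46 × 0.0025 = $15.19
Paid family leave insurance: $6,077.46 × 0.004 = $24.31
Medicare: $6,077.46 × 0.0204 = $123.98
Roth 401(k) contribution: $71.53
Total deductions = $15.19 + $24.31 + $123.98 + $71.53 = $235.01
Net pay = $6,077.46 − $235.01 = $5,842.45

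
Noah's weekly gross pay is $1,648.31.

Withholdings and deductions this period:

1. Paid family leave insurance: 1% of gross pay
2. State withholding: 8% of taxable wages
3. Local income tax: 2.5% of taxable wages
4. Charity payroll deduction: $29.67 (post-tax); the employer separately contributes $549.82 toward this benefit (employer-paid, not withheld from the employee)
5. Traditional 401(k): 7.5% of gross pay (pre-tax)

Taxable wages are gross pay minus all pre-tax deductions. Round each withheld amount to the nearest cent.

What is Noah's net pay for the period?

Traditional 401(k): $1,648.31 × 0.075 = $123.62
Taxable wages = $1,648.31 − $123.62 = $1,524.69
Local income tax: $1,524.69 × 0.025 = $38.12
State withholding: $1,524.69 × 0.08 = $121.98
Paid family leave insurance: $1,648.31 × 0.01 = $16.48
Charity payroll deduction: $29.67
(Employer's $549.82 toward charity payroll deduction is not withheld from the employee.)
Total deductions = $123.62 + $38.12 + $121.98 + $16.48 + $29.67 = $329.87
Net pay = $1,648.31 − $329.87 = $1,318.44

$1,318.44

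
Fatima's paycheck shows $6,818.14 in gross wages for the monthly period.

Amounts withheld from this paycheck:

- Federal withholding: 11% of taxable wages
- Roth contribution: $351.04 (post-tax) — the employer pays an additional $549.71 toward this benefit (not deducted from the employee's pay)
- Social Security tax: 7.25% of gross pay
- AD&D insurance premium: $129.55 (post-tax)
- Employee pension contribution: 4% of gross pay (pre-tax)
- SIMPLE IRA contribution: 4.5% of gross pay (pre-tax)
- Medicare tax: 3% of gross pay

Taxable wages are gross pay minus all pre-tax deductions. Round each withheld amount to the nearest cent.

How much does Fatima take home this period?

$4,372.90

Employee pension contribution: $6,818.14 × 0.04 = $272.73
SIMPLE IRA contribution: $6,818.14 × 0.045 = $306.82
Pre-tax total = $272.73 + $306.82 = $579.55
Taxable wages = $6,818.14 − $579.55 = $6,238.59
Federal withholding: $6,238.59 × 0.11 = $686.24
Social Security tax: $6,818.14 × 0.0725 = $494.32
Medicare tax: $6,818.14 × 0.03 = $204.54
Roth contribution: $351.04
AD&D insurance premium: $129.55
(Employer's $549.71 toward Roth contribution is not withheld from the employee.)
Total deductions = $272.73 + $306.82 + $686.24 + $494.32 + $204.54 + $351.04 + $129.55 = $2,445.24
Net pay = $6,818.14 − $2,445.24 = $4,372.90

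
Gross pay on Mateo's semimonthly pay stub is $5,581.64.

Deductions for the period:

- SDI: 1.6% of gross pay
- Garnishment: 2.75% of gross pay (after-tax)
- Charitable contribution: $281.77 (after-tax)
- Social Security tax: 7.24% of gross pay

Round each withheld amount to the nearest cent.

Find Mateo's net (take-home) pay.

$4,652.95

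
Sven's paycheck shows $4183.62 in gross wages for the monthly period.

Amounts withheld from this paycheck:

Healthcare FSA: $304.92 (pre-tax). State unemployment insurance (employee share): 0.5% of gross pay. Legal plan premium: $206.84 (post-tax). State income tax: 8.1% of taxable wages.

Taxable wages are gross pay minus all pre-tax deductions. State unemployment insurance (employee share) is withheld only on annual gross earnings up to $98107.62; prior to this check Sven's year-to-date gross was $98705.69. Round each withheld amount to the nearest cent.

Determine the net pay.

Healthcare FSA: $304.92
Taxable wages = $4183.62 − $304.92 = $3878.70
State income tax: $3878.70 × 0.081 = $314.17
State unemployment insurance (employee share): annual cap $98107.62 already reached (YTD $98705.69), so $0.00
Legal plan premium: $206.84
Total deductions = $304.92 + $314.17 + $0.00 + $206.84 = $825.93
Net pay = $4183.62 − $825.93 = $3357.69

$3357.69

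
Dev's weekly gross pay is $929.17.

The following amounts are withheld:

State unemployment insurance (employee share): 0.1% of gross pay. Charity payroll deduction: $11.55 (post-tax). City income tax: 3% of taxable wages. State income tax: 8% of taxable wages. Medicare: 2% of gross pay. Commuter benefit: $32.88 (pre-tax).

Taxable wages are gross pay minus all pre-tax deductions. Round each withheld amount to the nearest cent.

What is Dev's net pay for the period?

$766.64

Commuter benefit: $32.88
Taxable wages = $929.17 − $32.88 = $896.29
City income tax: $896.29 × 0.03 = $26.89
State income tax: $896.29 × 0.08 = $71.70
State unemployment insurance (employee share): $929.17 × 0.001 = $0.93
Medicare: $929.17 × 0.02 = $18.58
Charity payroll deduction: $11.55
Total deductions = $32.88 + $26.89 + $71.70 + $0.93 + $18.58 + $11.55 = $162.53
Net pay = $929.17 − $162.53 = $766.64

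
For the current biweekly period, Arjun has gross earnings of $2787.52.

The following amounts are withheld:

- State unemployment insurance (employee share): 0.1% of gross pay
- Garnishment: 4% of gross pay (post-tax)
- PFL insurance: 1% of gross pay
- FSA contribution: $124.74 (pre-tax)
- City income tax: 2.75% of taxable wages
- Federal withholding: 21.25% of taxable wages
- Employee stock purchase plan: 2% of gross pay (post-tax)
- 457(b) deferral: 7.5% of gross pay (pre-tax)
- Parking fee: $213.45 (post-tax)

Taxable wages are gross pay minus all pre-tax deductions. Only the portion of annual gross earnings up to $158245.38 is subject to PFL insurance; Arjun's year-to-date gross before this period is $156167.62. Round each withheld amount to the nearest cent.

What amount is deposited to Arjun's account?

$1460.55

FSA contribution: $124.74
457(b) deferral: $2787.52 × 0.075 = $209.06
Pre-tax total = $124.74 + $209.06 = $333.80
Taxable wages = $2787.52 − $333.80 = $2453.72
City income tax: $2453.72 × 0.0275 = $67.48
Federal withholding: $2453.72 × 0.2125 = $521.42
State unemployment insurance (employee share): $2787.52 × 0.001 = $2.79
PFL insurance: only $158245.38 − $156167.62 = $2077.76 of this check is subject → $2077.76 × 0.01 = $20.78
Garnishment: $2787.52 × 0.04 = $111.50
Parking fee: $213.45
Employee stock purchase plan: $2787.52 × 0.02 = $55.75
Total deductions = $124.74 + $209.06 + $67.48 + $521.42 + $2.79 + $20.78 + $111.50 + $213.45 + $55.75 = $1326.97
Net pay = $2787.52 − $1326.97 = $1460.55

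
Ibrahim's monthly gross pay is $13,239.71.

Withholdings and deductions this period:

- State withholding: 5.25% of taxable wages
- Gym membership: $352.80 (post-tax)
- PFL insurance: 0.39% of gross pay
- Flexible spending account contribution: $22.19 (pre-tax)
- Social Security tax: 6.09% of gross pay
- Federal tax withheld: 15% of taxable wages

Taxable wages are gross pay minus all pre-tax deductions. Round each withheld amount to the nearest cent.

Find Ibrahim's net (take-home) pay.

$9,330.24

Flexible spending account contribution: $22.19
Taxable wages = $13,239.71 − $22.19 = $13,217.52
State withholding: $13,217.52 × 0.0525 = $693.92
Federal tax withheld: $13,217.52 × 0.15 = $1,982.63
Social Security tax: $13,239.71 × 0.0609 = $806.30
PFL insurance: $13,239.71 × 0.0039 = $51.63
Gym membership: $352.80
Total deductions = $22.19 + $693.92 + $1,982.63 + $806.30 + $51.63 + $352.80 = $3,909.47
Net pay = $13,239.71 − $3,909.47 = $9,330.24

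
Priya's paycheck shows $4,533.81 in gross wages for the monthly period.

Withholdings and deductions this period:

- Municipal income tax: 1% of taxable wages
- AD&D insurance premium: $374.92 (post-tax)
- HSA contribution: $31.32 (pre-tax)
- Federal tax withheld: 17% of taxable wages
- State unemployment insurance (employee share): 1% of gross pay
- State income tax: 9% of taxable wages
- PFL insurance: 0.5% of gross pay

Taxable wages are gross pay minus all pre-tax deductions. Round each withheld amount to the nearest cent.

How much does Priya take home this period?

$2,843.90

HSA contribution: $31.32
Taxable wages = $4,533.81 − $31.32 = $4,502.49
Federal tax withheld: $4,502.49 × 0.17 = $765.42
Municipal income tax: $4,502.49 × 0.01 = $45.02
State income tax: $4,502.49 × 0.09 = $405.22
State unemployment insurance (employee share): $4,533.81 × 0.01 = $45.34
PFL insurance: $4,533.81 × 0.005 = $22.67
AD&D insurance premium: $374.92
Total deductions = $31.32 + $765.42 + $45.02 + $405.22 + $45.34 + $22.67 + $374.92 = $1,689.91
Net pay = $4,533.81 − $1,689.91 = $2,843.90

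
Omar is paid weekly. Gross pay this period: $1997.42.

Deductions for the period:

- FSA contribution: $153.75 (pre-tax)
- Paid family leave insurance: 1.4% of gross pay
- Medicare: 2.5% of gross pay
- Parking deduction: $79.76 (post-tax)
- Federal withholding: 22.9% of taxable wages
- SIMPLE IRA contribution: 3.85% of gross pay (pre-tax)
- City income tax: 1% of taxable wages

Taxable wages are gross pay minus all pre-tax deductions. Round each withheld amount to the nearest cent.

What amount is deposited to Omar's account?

FSA contribution: $153.75
SIMPLE IRA contribution: $1997.42 × 0.0385 = $76.90
Pre-tax total = $153.75 + $76.90 = $230.65
Taxable wages = $1997.42 − $230.65 = $1766.77
City income tax: $1766.77 × 0.01 = $17.67
Federal withholding: $1766.77 × 0.229 = $404.59
Paid family leave insurance: $1997.42 × 0.014 = $27.96
Medicare: $1997.42 × 0.025 = $49.94
Parking deduction: $79.76
Total deductions = $153.75 + $76.90 + $17.67 + $404.59 + $27.96 + $49.94 + $79.76 = $810.57
Net pay = $1997.42 − $810.57 = $1186.85

$1186.85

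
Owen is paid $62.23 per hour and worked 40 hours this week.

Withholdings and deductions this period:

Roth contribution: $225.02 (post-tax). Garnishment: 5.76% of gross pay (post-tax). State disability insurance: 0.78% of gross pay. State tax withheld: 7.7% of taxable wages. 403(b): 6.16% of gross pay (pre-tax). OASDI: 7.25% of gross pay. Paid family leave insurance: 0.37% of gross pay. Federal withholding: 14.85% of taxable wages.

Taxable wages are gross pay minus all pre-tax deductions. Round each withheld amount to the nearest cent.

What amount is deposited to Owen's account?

$1231.63

Gross pay: 40 × $62.23 = $2489.20
403(b): $2489.20 × 0.0616 = $153.33
Taxable wages = $2489.20 − $153.33 = $2335.87
Federal withholding: $2335.87 × 0.1485 = $346.88
State tax withheld: $2335.87 × 0.077 = $179.86
OASDI: $2489.20 × 0.0725 = $180.47
Paid family leave insurance: $2489.20 × 0.0037 = $9.21
State disability insurance: $2489.20 × 0.0078 = $19.42
Garnishment: $2489.20 × 0.0576 = $143.38
Roth contribution: $225.02
Total deductions = $153.33 + $346.88 + $179.86 + $180.47 + $9.21 + $19.42 + $143.38 + $225.02 = $1257.57
Net pay = $2489.20 − $1257.57 = $1231.63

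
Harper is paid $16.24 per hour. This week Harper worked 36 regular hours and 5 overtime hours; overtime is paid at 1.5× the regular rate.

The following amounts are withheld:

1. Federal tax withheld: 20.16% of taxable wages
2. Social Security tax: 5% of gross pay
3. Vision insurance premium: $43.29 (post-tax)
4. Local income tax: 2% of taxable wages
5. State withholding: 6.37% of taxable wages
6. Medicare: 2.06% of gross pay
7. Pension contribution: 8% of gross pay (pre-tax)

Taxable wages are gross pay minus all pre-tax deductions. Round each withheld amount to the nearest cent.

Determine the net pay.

$371.34

Regular pay: 36 × $16.24 = $584.64
Overtime pay: 5 × $16.24 × 1.5 = $121.80
Gross pay = $584.64 + $121.80 = $706.44
Pension contribution: $706.44 × 0.08 = $56.52
Taxable wages = $706.44 − $56.52 = $649.92
Federal tax withheld: $649.92 × 0.2016 = $131.02
State withholding: $649.92 × 0.0637 = $41.40
Local income tax: $649.92 × 0.02 = $13.00
Medicare: $706.44 × 0.0206 = $14.55
Social Security tax: $706.44 × 0.05 = $35.32
Vision insurance premium: $43.29
Total deductions = $56.52 + $131.02 + $41.40 + $13.00 + $14.55 + $35.32 + $43.29 = $335.10
Net pay = $706.44 − $335.10 = $371.34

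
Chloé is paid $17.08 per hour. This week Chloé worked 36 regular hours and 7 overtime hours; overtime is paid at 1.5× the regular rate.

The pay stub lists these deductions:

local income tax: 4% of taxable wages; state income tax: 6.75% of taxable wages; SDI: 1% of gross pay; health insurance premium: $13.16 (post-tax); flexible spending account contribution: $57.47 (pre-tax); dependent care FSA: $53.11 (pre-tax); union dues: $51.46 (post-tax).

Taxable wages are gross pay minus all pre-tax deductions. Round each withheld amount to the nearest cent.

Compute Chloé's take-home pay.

$537.58

Regular pay: 36 × $17.08 = $614.88
Overtime pay: 7 × $17.08 × 1.5 = $179.34
Gross pay = $614.88 + $179.34 = $794.22
Flexible spending account contribution: $57.47
Dependent care FSA: $53.11
Pre-tax total = $57.47 + $53.11 = $110.58
Taxable wages = $794.22 − $110.58 = $683.64
State income tax: $683.64 × 0.0675 = $46.15
Local income tax: $683.64 × 0.04 = $27.35
SDI: $794.22 × 0.01 = $7.94
Health insurance premium: $13.16
Union dues: $51.46
Total deductions = $57.47 + $53.11 + $46.15 + $27.35 + $7.94 + $13.16 + $51.46 = $256.64
Net pay = $794.22 − $256.64 = $537.58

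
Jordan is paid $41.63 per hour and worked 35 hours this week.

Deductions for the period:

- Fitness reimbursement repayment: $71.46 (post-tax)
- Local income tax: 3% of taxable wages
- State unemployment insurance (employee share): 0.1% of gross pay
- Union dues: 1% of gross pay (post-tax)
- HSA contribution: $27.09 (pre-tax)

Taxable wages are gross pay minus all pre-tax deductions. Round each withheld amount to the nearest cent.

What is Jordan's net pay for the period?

$1,299.57

Gross pay: 35 × $41.63 = $1,457.05
HSA contribution: $27.09
Taxable wages = $1,457.05 − $27.09 = $1,429.96
Local income tax: $1,429.96 × 0.03 = $42.90
State unemployment insurance (employee share): $1,457.05 × 0.001 = $1.46
Fitness reimbursement repayment: $71.46
Union dues: $1,457.05 × 0.01 = $14.57
Total deductions = $27.09 + $42.90 + $1.46 + $71.46 + $14.57 = $157.48
Net pay = $1,457.05 − $157.48 = $1,299.57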